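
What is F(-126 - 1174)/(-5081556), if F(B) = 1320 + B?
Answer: -5/1270389 ≈ -3.9358e-6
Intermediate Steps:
F(-126 - 1174)/(-5081556) = (1320 + (-126 - 1174))/(-5081556) = (1320 - 1300)*(-1/5081556) = 20*(-1/5081556) = -5/1270389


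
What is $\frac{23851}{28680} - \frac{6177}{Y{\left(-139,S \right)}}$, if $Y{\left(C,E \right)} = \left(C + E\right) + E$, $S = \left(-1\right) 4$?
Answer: $\frac{60220819}{1405320} \approx 42.852$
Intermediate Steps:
$S = -4$
$Y{\left(C,E \right)} = C + 2 E$
$\frac{23851}{28680} - \frac{6177}{Y{\left(-139,S \right)}} = \frac{23851}{28680} - \frac{6177}{-139 + 2 \left(-4\right)} = 23851 \cdot \frac{1}{28680} - \frac{6177}{-139 - 8} = \frac{23851}{28680} - \frac{6177}{-147} = \frac{23851}{28680} - - \frac{2059}{49} = \frac{23851}{28680} + \frac{2059}{49} = \frac{60220819}{1405320}$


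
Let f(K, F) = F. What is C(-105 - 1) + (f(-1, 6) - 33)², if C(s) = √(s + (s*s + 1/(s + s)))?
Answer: 729 + √125056627/106 ≈ 834.50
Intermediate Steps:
C(s) = √(s + s² + 1/(2*s)) (C(s) = √(s + (s² + 1/(2*s))) = √(s + s² + 1/(2*s)))
C(-105 - 1) + (f(-1, 6) - 33)² = √2*√(1/(-105 - 1) + 2*(-105 - 1)*(1 + (-105 - 1)))/2 + (6 - 33)² = √2*√(1/(-106) + 2*(-106)*(1 - 106))/2 + (-27)² = √2*√(-1/106 + 2*(-106)*(-105))/2 + 729 = √2*√(-1/106 + 22260)/2 + 729 = √2*√(2359559/106)/2 + 729 = √2*(√250113254/106)/2 + 729 = √125056627/106 + 729 = 729 + √125056627/106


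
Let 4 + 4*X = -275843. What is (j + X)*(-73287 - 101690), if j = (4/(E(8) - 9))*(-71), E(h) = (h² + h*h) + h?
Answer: 6130092599785/508 ≈ 1.2067e+10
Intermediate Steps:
X = -275847/4 (X = -1 + (¼)*(-275843) = -1 - 275843/4 = -275847/4 ≈ -68962.)
E(h) = h + 2*h² (E(h) = (h² + h²) + h = 2*h² + h = h + 2*h²)
j = -284/127 (j = (4/(8*(1 + 2*8) - 9))*(-71) = (4/(8*(1 + 16) - 9))*(-71) = (4/(8*17 - 9))*(-71) = (4/(136 - 9))*(-71) = (4/127)*(-71) = -284/127 ≈ -2.2362)
(j + X)*(-73287 - 101690) = (-284/127 - 275847/4)*(-73287 - 101690) = -35033705/508*(-174977) = 6130092599785/508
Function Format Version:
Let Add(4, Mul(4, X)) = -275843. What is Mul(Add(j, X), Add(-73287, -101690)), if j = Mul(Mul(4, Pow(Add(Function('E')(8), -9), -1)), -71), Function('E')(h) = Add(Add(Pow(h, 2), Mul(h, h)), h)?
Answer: Rational(6130092599785, 508) ≈ 1.2067e+10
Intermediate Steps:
X = Rational(-275847, 4) (X = Add(-1, Mul(Rational(1, 4), -275843)) = Add(-1, Rational(-275843, 4)) = Rational(-275847, 4) ≈ -68962.)
Function('E')(h) = Add(h, Mul(2, Pow(h, 2))) (Function('E')(h) = Add(Add(Pow(h, 2), Pow(h, 2)), h) = Add(Mul(2, Pow(h, 2)), h) = Add(h, Mul(2, Pow(h, 2))))
j = Rational(-284, 127) (j = Mul(Mul(4, Pow(Add(Mul(8, Add(1, Mul(2, 8))), -9), -1)), -71) = Mul(Mul(4, Pow(Add(Mul(8, Add(1, 16)), -9), -1)), -71) = Mul(Mul(4, Pow(Add(Mul(8, 17), -9), -1)), -71) = Mul(Mul(4, Pow(Add(136, -9), -1)), -71) = Mul(Mul(4, Pow(127, -1)), -71) = Mul(Mul(4, Rational(1, 127)), -71) = Mul(Rational(4, 127), -71) = Rational(-284, 127) ≈ -2.2362)
Mul(Add(j, X), Add(-73287, -101690)) = Mul(Add(Rational(-284, 127), Rational(-275847, 4)), Add(-73287, -101690)) = Mul(Rational(-35033705, 508), -174977) = Rational(6130092599785, 508)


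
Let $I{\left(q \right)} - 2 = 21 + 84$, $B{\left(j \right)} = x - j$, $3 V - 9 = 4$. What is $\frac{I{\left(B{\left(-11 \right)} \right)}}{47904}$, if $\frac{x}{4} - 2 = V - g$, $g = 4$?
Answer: $\frac{107}{47904} \approx 0.0022336$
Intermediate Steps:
$V = \frac{13}{3}$ ($V = 3 + \frac{1}{3} \cdot 4 = 3 + \frac{4}{3} = \frac{13}{3} \approx 4.3333$)
$x = \frac{28}{3}$ ($x = 8 + 4 \left(\frac{13}{3} - 4\right) = 8 + 4 \cdot \frac{1}{3} = 8 + \frac{4}{3} = \frac{28}{3} \approx 9.3333$)
$B{\left(j \right)} = \frac{28}{3} - j$
$I{\left(q \right)} = 107$ ($I{\left(q \right)} = 2 + \left(21 + 84\right) = 2 + 105 = 107$)
$\frac{I{\left(B{\left(-11 \right)} \right)}}{47904} = \frac{107}{47904}$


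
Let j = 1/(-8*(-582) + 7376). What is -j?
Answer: -1/12032 ≈ -8.3112e-5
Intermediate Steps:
j = 1/12032 (j = 1/(4656 + 7376) = 1/12032 ≈ 8.3112e-5)
-j = -1*1/12032 = -1/12032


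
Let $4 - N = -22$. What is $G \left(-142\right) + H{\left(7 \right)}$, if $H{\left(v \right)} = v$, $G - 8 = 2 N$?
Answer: $-8513$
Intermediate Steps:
$N = 26$ ($N = 4 - -22 = 4 + 22 = 26$)
$G = 60$ ($G = 8 + 2 \cdot 26 = 8 + 52 = 60$)
$G \left(-142\right) + H{\left(7 \right)} = 60 \left(-142\right) + 7 = -8520 + 7 = -8513$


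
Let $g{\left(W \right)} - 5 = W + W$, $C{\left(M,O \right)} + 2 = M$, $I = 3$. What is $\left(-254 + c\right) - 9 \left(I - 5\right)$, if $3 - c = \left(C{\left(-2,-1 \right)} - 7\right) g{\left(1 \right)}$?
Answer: $-156$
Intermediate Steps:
$C{\left(M,O \right)} = -2 + M$
$g{\left(W \right)} = 5 + 2 W$ ($g{\left(W \right)} = 5 + \left(W + W\right) = 5 + 2 W$)
$c = 80$ ($c = 3 - \left(\left(-2 - 2\right) - 7\right) \left(5 + 2 \cdot 1\right) = 3 - \left(-4 - 7\right) \left(5 + 2\right) = 3 - \left(-11\right) 7 = 3 - -77 = 3 + 77 = 80$)
$\left(-254 + c\right) - 9 \left(I - 5\right) = \left(-254 + 80\right) - 9 \left(3 - 5\right) = -174 - -18 = -174 + 18 = -156$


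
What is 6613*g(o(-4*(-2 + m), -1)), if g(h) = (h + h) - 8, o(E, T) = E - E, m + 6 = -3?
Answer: -52904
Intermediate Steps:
m = -9 (m = -6 - 3 = -9)
o(E, T) = 0
g(h) = -8 + 2*h (g(h) = 2*h - 8 = -8 + 2*h)
6613*g(o(-4*(-2 + m), -1)) = 6613*(-8 + 2*0) = 6613*(-8 + 0) = 6613*(-8) = -52904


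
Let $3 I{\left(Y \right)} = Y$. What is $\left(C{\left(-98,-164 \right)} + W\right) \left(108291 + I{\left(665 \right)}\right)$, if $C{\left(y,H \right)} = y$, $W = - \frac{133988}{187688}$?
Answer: $- \frac{251307360319}{23461} \approx -1.0712 \cdot 10^{7}$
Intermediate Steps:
$W = - \frac{33497}{46922}$ ($W = \left(-133988\right) \frac{1}{187688} = - \frac{33497}{46922} \approx -0.71389$)
$I{\left(Y \right)} = \frac{Y}{3}$
$\left(C{\left(-98,-164 \right)} + W\right) \left(108291 + I{\left(665 \right)}\right) = \left(-98 - \frac{33497}{46922}\right) \left(108291 + \frac{1}{3} \cdot 665\right) = - \frac{4631853 \left(108291 + \frac{665}{3}\right)}{46922} = \left(- \frac{4631853}{46922}\right) \frac{325538}{3} = - \frac{251307360319}{23461}$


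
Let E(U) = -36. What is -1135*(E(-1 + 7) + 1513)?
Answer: -1676395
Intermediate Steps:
-1135*(E(-1 + 7) + 1513) = -1135*(-36 + 1513) = -1135*1477 = -1676395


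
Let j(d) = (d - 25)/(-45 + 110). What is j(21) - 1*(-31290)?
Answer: 2033846/65 ≈ 31290.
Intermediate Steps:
j(d) = -5/13 + d/65 (j(d) = (-25 + d)/65 = (-25 + d)*(1/65) = -5/13 + d/65)
j(21) - 1*(-31290) = (-5/13 + (1/65)*21) - 1*(-31290) = (-5/13 + 21/65) + 31290 = -4/65 + 31290 = 2033846/65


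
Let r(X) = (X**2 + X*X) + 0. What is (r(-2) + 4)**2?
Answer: 144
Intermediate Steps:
r(X) = 2*X**2 (r(X) = (X**2 + X**2) + 0 = 2*X**2 + 0 = 2*X**2)
(r(-2) + 4)**2 = (2*(-2)**2 + 4)**2 = (2*4 + 4)**2 = (8 + 4)**2 = 12**2 = 144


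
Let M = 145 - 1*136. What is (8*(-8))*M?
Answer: -576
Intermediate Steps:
M = 9 (M = 145 - 136 = 9)
(8*(-8))*M = (8*(-8))*9 = -64*9 = -576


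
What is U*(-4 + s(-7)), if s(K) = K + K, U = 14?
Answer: -252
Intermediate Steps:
s(K) = 2*K
U*(-4 + s(-7)) = 14*(-4 + 2*(-7)) = 14*(-4 - 14) = 14*(-18) = -252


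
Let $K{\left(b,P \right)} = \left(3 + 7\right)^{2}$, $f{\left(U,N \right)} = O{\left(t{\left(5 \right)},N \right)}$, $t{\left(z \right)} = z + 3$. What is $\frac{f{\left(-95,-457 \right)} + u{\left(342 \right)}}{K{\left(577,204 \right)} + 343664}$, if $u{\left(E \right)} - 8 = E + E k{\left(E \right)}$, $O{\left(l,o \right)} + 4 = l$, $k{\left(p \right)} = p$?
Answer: $\frac{19553}{57294} \approx 0.34127$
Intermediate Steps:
$t{\left(z \right)} = 3 + z$
$O{\left(l,o \right)} = -4 + l$
$f{\left(U,N \right)} = 4$ ($f{\left(U,N \right)} = -4 + \left(3 + 5\right) = -4 + 8 = 4$)
$u{\left(E \right)} = 8 + E + E^{2}$ ($u{\left(E \right)} = 8 + \left(E + E E\right) = 8 + \left(E + E^{2}\right) = 8 + E + E^{2}$)
$K{\left(b,P \right)} = 100$ ($K{\left(b,P \right)} = 10^{2} = 100$)
$\frac{f{\left(-95,-457 \right)} + u{\left(342 \right)}}{K{\left(577,204 \right)} + 343664} = \frac{4 + \left(8 + 342 + 342^{2}\right)}{100 + 343664} = \frac{4 + \left(8 + 342 + 116964\right)}{343764} = \left(4 + 117314\right) \frac{1}{343764} = 117318 \cdot \frac{1}{343764} = \frac{19553}{57294}$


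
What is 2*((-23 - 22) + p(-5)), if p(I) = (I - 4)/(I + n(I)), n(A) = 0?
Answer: -432/5 ≈ -86.400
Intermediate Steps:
p(I) = (-4 + I)/I (p(I) = (I - 4)/(I + 0) = (-4 + I)/I)
2*((-23 - 22) + p(-5)) = 2*((-23 - 22) + (-4 - 5)/(-5)) = 2*(-45 - 1/5*(-9)) = 2*(-45 + 9/5) = 2*(-216/5) = -432/5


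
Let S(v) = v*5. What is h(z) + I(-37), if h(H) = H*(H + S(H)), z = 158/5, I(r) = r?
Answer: 148859/25 ≈ 5954.4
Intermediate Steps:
S(v) = 5*v
z = 158/5 (z = 158*(1/5) = 158/5 ≈ 31.600)
h(H) = 6*H**2 (h(H) = H*(H + 5*H) = H*(6*H) = 6*H**2)
h(z) + I(-37) = 6*(158/5)**2 - 37 = 6*(24964/25) - 37 = 149784/25 - 37 = 148859/25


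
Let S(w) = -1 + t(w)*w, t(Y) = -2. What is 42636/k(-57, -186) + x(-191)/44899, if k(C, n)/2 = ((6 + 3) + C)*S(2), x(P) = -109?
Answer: 159521787/1795960 ≈ 88.823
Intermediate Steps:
S(w) = -1 - 2*w
k(C, n) = -90 - 10*C (k(C, n) = 2*(((6 + 3) + C)*(-1 - 2*2)) = 2*((9 + C)*(-1 - 4)) = 2*((9 + C)*(-5)) = 2*(-45 - 5*C) = -90 - 10*C)
42636/k(-57, -186) + x(-191)/44899 = 42636/(-90 - 10*(-57)) - 109/44899 = 42636/(-90 + 570) - 109*1/44899 = 42636/480 - 109/44899 = 42636*(1/480) - 109/44899 = 3553/40 - 109/44899 = 159521787/1795960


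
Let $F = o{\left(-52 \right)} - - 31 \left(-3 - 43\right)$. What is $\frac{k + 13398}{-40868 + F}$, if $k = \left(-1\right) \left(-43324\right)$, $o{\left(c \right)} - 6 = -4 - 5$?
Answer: $- \frac{56722}{42297} \approx -1.341$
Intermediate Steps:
$o{\left(c \right)} = -3$ ($o{\left(c \right)} = 6 - 9 = -3$)
$k = 43324$
$F = -1429$ ($F = -3 - - 31 \left(-3 - 43\right) = -3 - \left(-31\right) \left(-46\right) = -3 - 1426 = -1429$)
$\frac{k + 13398}{-40868 + F} = \frac{43324 + 13398}{-40868 - 1429} = \frac{56722}{-42297} = 56722 \left(- \frac{1}{42297}\right) = - \frac{56722}{42297}$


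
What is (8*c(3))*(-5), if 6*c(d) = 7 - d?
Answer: -80/3 ≈ -26.667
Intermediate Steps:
c(d) = 7/6 - d/6 (c(d) = (7 - d)/6 = 7/6 - d/6)
(8*c(3))*(-5) = (8*(7/6 - ⅙*3))*(-5) = (8*(7/6 - ½))*(-5) = (8*(⅔))*(-5) = (16/3)*(-5) = -80/3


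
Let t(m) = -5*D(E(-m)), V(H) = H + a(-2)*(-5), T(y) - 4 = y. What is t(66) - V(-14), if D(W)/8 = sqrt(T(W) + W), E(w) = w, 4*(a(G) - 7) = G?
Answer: 93/2 - 320*I*sqrt(2) ≈ 46.5 - 452.55*I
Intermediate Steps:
T(y) = 4 + y
a(G) = 7 + G/4
D(W) = 8*sqrt(4 + 2*W) (D(W) = 8*sqrt((4 + W) + W) = 8*sqrt(4 + 2*W))
V(H) = -65/2 + H (V(H) = H + (7 + (1/4)*(-2))*(-5) = H + (7 - 1/2)*(-5) = H + (13/2)*(-5) = H - 65/2 = -65/2 + H)
t(m) = -40*sqrt(4 - 2*m) (t(m) = -40*sqrt(4 + 2*(-m)) = -40*sqrt(4 - 2*m))
t(66) - V(-14) = -40*sqrt(4 - 2*66) - (-65/2 - 14) = -40*sqrt(4 - 132) - 1*(-93/2) = -320*I*sqrt(2) + 93/2 = 93/2 - 320*I*sqrt(2)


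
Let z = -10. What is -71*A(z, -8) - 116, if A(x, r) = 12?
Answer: -968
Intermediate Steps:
-71*A(z, -8) - 116 = -71*12 - 116 = -852 - 116 = -968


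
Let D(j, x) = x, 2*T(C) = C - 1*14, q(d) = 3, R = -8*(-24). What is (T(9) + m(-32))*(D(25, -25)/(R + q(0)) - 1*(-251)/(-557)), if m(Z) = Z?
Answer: 144601/7241 ≈ 19.970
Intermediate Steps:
R = 192
T(C) = -7 + C/2 (T(C) = (C - 1*14)/2 = (C - 14)/2 = (-14 + C)/2 = -7 + C/2)
(T(9) + m(-32))*(D(25, -25)/(R + q(0)) - 1*(-251)/(-557)) = ((-7 + (½)*9) - 32)*(-25/(192 + 3) - 1*(-251)/(-557)) = ((-7 + 9/2) - 32)*(-25/195 + 251*(-1/557)) = (-5/2 - 32)*(-25*1/195 - 251/557) = -69*(-5/39 - 251/557)/2 = -69/2*(-12574/21723) = 144601/7241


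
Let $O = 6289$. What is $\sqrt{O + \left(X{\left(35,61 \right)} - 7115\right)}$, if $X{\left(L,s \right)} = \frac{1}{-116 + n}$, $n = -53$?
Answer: $\frac{i \sqrt{139595}}{13} \approx 28.74 i$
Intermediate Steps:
$X{\left(L,s \right)} = - \frac{1}{169}$ ($X{\left(L,s \right)} = \frac{1}{-116 - 53} = \frac{1}{-169} = - \frac{1}{169}$)
$\sqrt{O + \left(X{\left(35,61 \right)} - 7115\right)} = \sqrt{6289 - \frac{1202436}{169}} = \sqrt{- \frac{139595}{169}} = \frac{i \sqrt{139595}}{13}$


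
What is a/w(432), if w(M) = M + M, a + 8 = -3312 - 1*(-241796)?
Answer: 19873/72 ≈ 276.01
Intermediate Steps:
a = 238476 (a = -8 + (-3312 - 1*(-241796)) = -8 + (-3312 + 241796) = -8 + 238484 = 238476)
w(M) = 2*M
a/w(432) = 238476/((2*432)) = 238476/864 = 238476*(1/864) = 19873/72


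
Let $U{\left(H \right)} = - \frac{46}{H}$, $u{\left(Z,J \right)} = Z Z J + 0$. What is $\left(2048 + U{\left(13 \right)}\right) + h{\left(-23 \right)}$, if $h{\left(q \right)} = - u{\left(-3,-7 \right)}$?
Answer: $\frac{27397}{13} \approx 2107.5$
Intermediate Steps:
$u{\left(Z,J \right)} = J Z^{2}$ ($u{\left(Z,J \right)} = Z^{2} J + 0 = J Z^{2} + 0 = J Z^{2}$)
$h{\left(q \right)} = 63$ ($h{\left(q \right)} = - \left(-7\right) \left(-3\right)^{2} = - \left(-7\right) 9 = \left(-1\right) \left(-63\right) = 63$)
$\left(2048 + U{\left(13 \right)}\right) + h{\left(-23 \right)} = \left(2048 - \frac{46}{13}\right) + 63 = \frac{26578}{13} + 63 = \frac{27397}{13}$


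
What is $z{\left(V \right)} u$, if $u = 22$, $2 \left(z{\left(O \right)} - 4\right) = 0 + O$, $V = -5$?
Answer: $33$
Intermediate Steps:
$z{\left(O \right)} = 4 + \frac{O}{2}$ ($z{\left(O \right)} = 4 + \frac{0 + O}{2} = 4 + \frac{O}{2}$)
$z{\left(V \right)} u = \left(4 + \frac{1}{2} \left(-5\right)\right) 22 = \left(4 - \frac{5}{2}\right) 22 = \frac{3}{2} \cdot 22 = 33$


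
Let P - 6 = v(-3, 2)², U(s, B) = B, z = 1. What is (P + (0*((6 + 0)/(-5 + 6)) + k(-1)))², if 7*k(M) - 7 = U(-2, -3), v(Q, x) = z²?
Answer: 2809/49 ≈ 57.327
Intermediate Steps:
v(Q, x) = 1 (v(Q, x) = 1² = 1)
k(M) = 4/7 (k(M) = 1 + (⅐)*(-3) = 1 - 3/7 = 4/7)
P = 7 (P = 6 + 1² = 6 + 1 = 7)
(P + (0*((6 + 0)/(-5 + 6)) + k(-1)))² = (7 + (0*((6 + 0)/(-5 + 6)) + 4/7))² = (7 + (0*(6/1) + 4/7))² = (7 + (0*(6*1) + 4/7))² = (7 + (0*6 + 4/7))² = (7 + (0 + 4/7))² = (7 + 4/7)² = (53/7)² = 2809/49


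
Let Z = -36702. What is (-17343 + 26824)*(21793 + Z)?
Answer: -141352229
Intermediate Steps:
(-17343 + 26824)*(21793 + Z) = (-17343 + 26824)*(21793 - 36702) = 9481*(-14909) = -141352229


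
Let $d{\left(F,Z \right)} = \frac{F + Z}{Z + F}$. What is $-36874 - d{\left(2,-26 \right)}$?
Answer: $-36875$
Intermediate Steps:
$d{\left(F,Z \right)} = 1$ ($d{\left(F,Z \right)} = \frac{F + Z}{F + Z} = 1$)
$-36874 - d{\left(2,-26 \right)} = -36874 - 1 = -36875$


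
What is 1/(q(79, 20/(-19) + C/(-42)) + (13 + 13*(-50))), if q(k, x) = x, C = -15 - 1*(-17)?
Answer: -399/254602 ≈ -0.0015672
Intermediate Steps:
C = 2 (C = -15 + 17 = 2)
1/(q(79, 20/(-19) + C/(-42)) + (13 + 13*(-50))) = 1/((20/(-19) + 2/(-42)) + (13 + 13*(-50))) = 1/((20*(-1/19) + 2*(-1/42)) + (13 - 650)) = 1/((-20/19 - 1/21) - 637) = 1/(-439/399 - 637) = 1/(-254602/399) = -399/254602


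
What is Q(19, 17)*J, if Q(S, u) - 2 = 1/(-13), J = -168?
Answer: -4200/13 ≈ -323.08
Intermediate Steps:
Q(S, u) = 25/13 (Q(S, u) = 2 + 1/(-13) = 2 - 1/13 = 25/13)
Q(19, 17)*J = (25/13)*(-168) = -4200/13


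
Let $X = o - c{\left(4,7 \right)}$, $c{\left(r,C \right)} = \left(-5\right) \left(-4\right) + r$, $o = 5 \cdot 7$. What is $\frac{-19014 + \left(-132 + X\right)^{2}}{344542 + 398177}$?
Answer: $- \frac{4373}{742719} \approx -0.0058878$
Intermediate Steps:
$o = 35$
$c{\left(r,C \right)} = 20 + r$
$X = 11$ ($X = 35 - \left(20 + 4\right) = 35 - 24 = 11$)
$\frac{-19014 + \left(-132 + X\right)^{2}}{344542 + 398177} = \frac{-19014 + \left(-132 + 11\right)^{2}}{344542 + 398177} = \frac{-19014 + \left(-121\right)^{2}}{742719} = \left(-19014 + 14641\right) \frac{1}{742719} = \left(-4373\right) \frac{1}{742719} = - \frac{4373}{742719}$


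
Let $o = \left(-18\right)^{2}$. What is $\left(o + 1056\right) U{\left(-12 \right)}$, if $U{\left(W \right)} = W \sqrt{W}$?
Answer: $- 33120 i \sqrt{3} \approx - 57366.0 i$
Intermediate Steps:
$o = 324$
$U{\left(W \right)} = W^{\frac{3}{2}}$
$\left(o + 1056\right) U{\left(-12 \right)} = \left(324 + 1056\right) \left(-12\right)^{\frac{3}{2}} = 1380 \left(- 24 i \sqrt{3}\right) = - 33120 i \sqrt{3}$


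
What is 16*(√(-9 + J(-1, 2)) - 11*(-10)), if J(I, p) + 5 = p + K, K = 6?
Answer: 1760 + 16*I*√6 ≈ 1760.0 + 39.192*I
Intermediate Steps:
J(I, p) = 1 + p (J(I, p) = -5 + (p + 6) = -5 + (6 + p) = 1 + p)
16*(√(-9 + J(-1, 2)) - 11*(-10)) = 16*(√(-9 + (1 + 2)) - 11*(-10)) = 16*(√(-9 + 3) + 110) = 16*(√(-6) + 110) = 16*(I*√6 + 110) = 16*(110 + I*√6) = 1760 + 16*I*√6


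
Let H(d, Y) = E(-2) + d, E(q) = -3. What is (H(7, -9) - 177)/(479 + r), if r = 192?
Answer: -173/671 ≈ -0.25782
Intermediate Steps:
H(d, Y) = -3 + d
(H(7, -9) - 177)/(479 + r) = ((-3 + 7) - 177)/(479 + 192) = (4 - 177)/671 = -173*1/671 = -173/671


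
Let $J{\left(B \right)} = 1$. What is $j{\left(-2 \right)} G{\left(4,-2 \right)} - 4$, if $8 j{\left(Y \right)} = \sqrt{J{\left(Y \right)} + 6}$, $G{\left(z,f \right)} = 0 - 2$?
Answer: $-4 - \frac{\sqrt{7}}{4} \approx -4.6614$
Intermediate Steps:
$G{\left(z,f \right)} = -2$ ($G{\left(z,f \right)} = 0 - 2 = -2$)
$j{\left(Y \right)} = \frac{\sqrt{7}}{8}$ ($j{\left(Y \right)} = \frac{\sqrt{1 + 6}}{8} = \frac{\sqrt{7}}{8}$)
$j{\left(-2 \right)} G{\left(4,-2 \right)} - 4 = \frac{\sqrt{7}}{8} \left(-2\right) - 4 = - \frac{\sqrt{7}}{4} - 4 = -4 - \frac{\sqrt{7}}{4}$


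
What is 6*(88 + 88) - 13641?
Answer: -12585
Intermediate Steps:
6*(88 + 88) - 13641 = 6*176 - 13641 = 1056 - 13641 = -12585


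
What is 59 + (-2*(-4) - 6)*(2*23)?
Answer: 151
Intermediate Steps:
59 + (-2*(-4) - 6)*(2*23) = 59 + (8 - 6)*46 = 59 + 2*46 = 59 + 92 = 151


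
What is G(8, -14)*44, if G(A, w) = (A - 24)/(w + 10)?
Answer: 176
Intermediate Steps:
G(A, w) = (-24 + A)/(10 + w)
G(8, -14)*44 = ((-24 + 8)/(10 - 14))*44 = (-16/(-4))*44 = -1/4*(-16)*44 = 4*44 = 176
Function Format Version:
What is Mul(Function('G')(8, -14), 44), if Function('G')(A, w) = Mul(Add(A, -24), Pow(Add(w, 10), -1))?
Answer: 176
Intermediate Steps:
Function('G')(A, w) = Mul(Pow(Add(10, w), -1), Add(-24, A)) (Function('G')(A, w) = Mul(Add(-24, A), Pow(Add(10, w), -1)) = Mul(Pow(Add(10, w), -1), Add(-24, A)))
Mul(Function('G')(8, -14), 44) = Mul(Mul(Pow(Add(10, -14), -1), Add(-24, 8)), 44) = Mul(Mul(Pow(-4, -1), -16), 44) = Mul(Mul(Rational(-1, 4), -16), 44) = Mul(4, 44) = 176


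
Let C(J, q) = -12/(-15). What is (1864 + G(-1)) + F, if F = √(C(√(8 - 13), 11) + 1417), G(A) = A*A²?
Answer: 1863 + √35445/5 ≈ 1900.7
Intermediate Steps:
G(A) = A³
C(J, q) = ⅘ (C(J, q) = -12*(-1/15) = ⅘)
F = √35445/5 (F = √(⅘ + 1417) = √(7089/5) = √35445/5 ≈ 37.654)
(1864 + G(-1)) + F = (1864 + (-1)³) + √35445/5 = (1864 - 1) + √35445/5 = 1863 + √35445/5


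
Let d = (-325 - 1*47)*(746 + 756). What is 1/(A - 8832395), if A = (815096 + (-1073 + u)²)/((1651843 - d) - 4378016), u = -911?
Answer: -2167429/19143593813807 ≈ -1.1322e-7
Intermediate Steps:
d = -558744 (d = (-325 - 47)*1502 = -372*1502 = -558744)
A = -4751352/2167429 (A = (815096 + (-1073 - 911)²)/((1651843 - 1*(-558744)) - 4378016) = (815096 + (-1984)²)/((1651843 + 558744) - 4378016) = (815096 + 3936256)/(2210587 - 4378016) = 4751352/(-2167429) = 4751352*(-1/2167429) = -4751352/2167429 ≈ -2.1922)
1/(A - 8832395) = 1/(-4751352/2167429 - 8832395) = 1/(-19143593813807/2167429) = -2167429/19143593813807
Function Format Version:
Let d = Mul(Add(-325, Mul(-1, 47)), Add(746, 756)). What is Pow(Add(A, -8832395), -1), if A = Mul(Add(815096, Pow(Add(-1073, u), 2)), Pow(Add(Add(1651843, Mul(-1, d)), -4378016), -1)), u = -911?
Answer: Rational(-2167429, 19143593813807) ≈ -1.1322e-7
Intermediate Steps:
d = -558744 (d = Mul(Add(-325, -47), 1502) = Mul(-372, 1502) = -558744)
A = Rational(-4751352, 2167429) (A = Mul(Add(815096, Pow(Add(-1073, -911), 2)), Pow(Add(Add(1651843, Mul(-1, -558744)), -4378016), -1)) = Mul(Add(815096, Pow(-1984, 2)), Pow(Add(Add(1651843, 558744), -4378016), -1)) = Mul(Add(815096, 3936256), Pow(Add(2210587, -4378016), -1)) = Mul(4751352, Pow(-2167429, -1)) = Mul(4751352, Rational(-1, 2167429)) = Rational(-4751352, 2167429) ≈ -2.1922)
Pow(Add(A, -8832395), -1) = Pow(Add(Rational(-4751352, 2167429), -8832395), -1) = Pow(Rational(-19143593813807, 2167429), -1) = Rational(-2167429, 19143593813807)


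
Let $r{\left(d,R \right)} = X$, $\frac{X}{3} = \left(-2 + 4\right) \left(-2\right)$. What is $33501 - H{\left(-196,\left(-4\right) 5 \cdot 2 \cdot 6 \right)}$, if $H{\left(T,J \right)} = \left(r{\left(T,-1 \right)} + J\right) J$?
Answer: $-26979$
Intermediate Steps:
$X = -12$ ($X = 3 \left(-2 + 4\right) \left(-2\right) = 3 \cdot 2 \left(-2\right) = 3 \left(-4\right) = -12$)
$r{\left(d,R \right)} = -12$
$H{\left(T,J \right)} = J \left(-12 + J\right)$ ($H{\left(T,J \right)} = \left(-12 + J\right) J = J \left(-12 + J\right)$)
$33501 - H{\left(-196,\left(-4\right) 5 \cdot 2 \cdot 6 \right)} = 33501 - \left(-4\right) 5 \cdot 2 \cdot 6 \left(-12 + \left(-4\right) 5 \cdot 2 \cdot 6\right) = 33501 - \left(-20\right) 2 \cdot 6 \left(-12 + \left(-20\right) 2 \cdot 6\right) = 33501 - \left(-40\right) 6 \left(-12 - 240\right) = 33501 - - 240 \left(-12 - 240\right) = 33501 - \left(-240\right) \left(-252\right) = 33501 - 60480 = -26979$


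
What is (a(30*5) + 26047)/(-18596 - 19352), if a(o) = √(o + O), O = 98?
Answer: -26047/37948 - √62/18974 ≈ -0.68680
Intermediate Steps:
a(o) = √(98 + o) (a(o) = √(o + 98) = √(98 + o))
(a(30*5) + 26047)/(-18596 - 19352) = (√(98 + 30*5) + 26047)/(-18596 - 19352) = (√(98 + 150) + 26047)/(-37948) = (√248 + 26047)*(-1/37948) = (2*√62 + 26047)*(-1/37948) = (26047 + 2*√62)*(-1/37948) = -26047/37948 - √62/18974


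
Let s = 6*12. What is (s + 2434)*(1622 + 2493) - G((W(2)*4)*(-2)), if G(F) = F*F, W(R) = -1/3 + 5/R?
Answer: 92807006/9 ≈ 1.0312e+7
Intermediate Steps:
W(R) = -⅓ + 5/R (W(R) = -1*⅓ + 5/R = -⅓ + 5/R)
s = 72
G(F) = F²
(s + 2434)*(1622 + 2493) - G((W(2)*4)*(-2)) = (72 + 2434)*(1622 + 2493) - ((((⅓)*(15 - 1*2)/2)*4)*(-2))² = 2506*4115 - ((((⅓)*(½)*(15 - 2))*4)*(-2))² = 10312190 - ((((⅓)*(½)*13)*4)*(-2))² = 10312190 - (((13/6)*4)*(-2))² = 10312190 - ((26/3)*(-2))² = 10312190 - (-52/3)² = 10312190 - 1*2704/9 = 10312190 - 2704/9 = 92807006/9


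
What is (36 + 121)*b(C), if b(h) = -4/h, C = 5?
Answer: -628/5 ≈ -125.60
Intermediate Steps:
(36 + 121)*b(C) = (36 + 121)*(-4/5) = 157*(-4*1/5) = 157*(-4/5) = -628/5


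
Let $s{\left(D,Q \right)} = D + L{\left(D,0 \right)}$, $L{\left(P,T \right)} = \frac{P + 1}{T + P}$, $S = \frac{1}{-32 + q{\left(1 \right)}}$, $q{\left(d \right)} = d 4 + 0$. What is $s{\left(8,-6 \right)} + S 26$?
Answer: $\frac{459}{56} \approx 8.1964$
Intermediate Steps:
$q{\left(d \right)} = 4 d$ ($q{\left(d \right)} = 4 d + 0 = 4 d$)
$S = - \frac{1}{28}$ ($S = \frac{1}{-32 + 4 \cdot 1} = \frac{1}{-32 + 4} = \frac{1}{-28} = - \frac{1}{28} \approx -0.035714$)
$L{\left(P,T \right)} = \frac{1 + P}{P + T}$
$s{\left(D,Q \right)} = D + \frac{1 + D}{D}$ ($s{\left(D,Q \right)} = D + \frac{1 + D}{D + 0} = D + \frac{1 + D}{D}$)
$s{\left(8,-6 \right)} + S 26 = \left(1 + 8 + \frac{1}{8}\right) - \frac{13}{14} = \frac{73}{8} - \frac{13}{14} = \frac{459}{56}$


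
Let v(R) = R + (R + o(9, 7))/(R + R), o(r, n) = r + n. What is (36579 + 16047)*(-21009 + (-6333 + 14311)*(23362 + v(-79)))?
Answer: 772180337154492/79 ≈ 9.7744e+12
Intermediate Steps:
o(r, n) = n + r
v(R) = R + (16 + R)/(2*R) (v(R) = R + (R + (7 + 9))/(R + R) = R + (R + 16)/((2*R)) = R + (16 + R)*(1/(2*R)) = R + (16 + R)/(2*R))
(36579 + 16047)*(-21009 + (-6333 + 14311)*(23362 + v(-79))) = (36579 + 16047)*(-21009 + (-6333 + 14311)*(23362 + (½ - 79 + 8/(-79)))) = 52626*(-21009 + 7978*(23362 + (½ - 79 + 8*(-1/79)))) = 52626*(-21009 + 7978*(23362 + (½ - 79 - 8/79))) = 52626*(-21009 + 7978*(23362 - 12419/158)) = 52626*(-21009 + 7978*(3678777/158)) = 52626*(-21009 + 14674641453/79) = 52626*(14672981742/79) = 772180337154492/79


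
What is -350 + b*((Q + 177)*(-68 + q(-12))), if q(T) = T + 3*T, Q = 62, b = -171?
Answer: 4740454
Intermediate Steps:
q(T) = 4*T
-350 + b*((Q + 177)*(-68 + q(-12))) = -350 - 171*(62 + 177)*(-68 + 4*(-12)) = -350 - 40869*(-68 - 48) = -350 - 40869*(-116) = -350 - 171*(-27724) = -350 + 4740804 = 4740454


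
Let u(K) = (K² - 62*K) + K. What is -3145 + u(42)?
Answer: -3943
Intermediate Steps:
u(K) = K² - 61*K
-3145 + u(42) = -3145 + 42*(-61 + 42) = -3145 + 42*(-19) = -3145 - 798 = -3943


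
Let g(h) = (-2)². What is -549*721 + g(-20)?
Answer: -395825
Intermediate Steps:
g(h) = 4
-549*721 + g(-20) = -549*721 + 4 = -395829 + 4 = -395825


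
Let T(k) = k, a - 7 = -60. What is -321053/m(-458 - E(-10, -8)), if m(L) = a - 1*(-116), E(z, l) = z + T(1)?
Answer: -321053/63 ≈ -5096.1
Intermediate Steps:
a = -53 (a = 7 - 60 = -53)
E(z, l) = 1 + z (E(z, l) = z + 1 = 1 + z)
m(L) = 63 (m(L) = -53 - 1*(-116) = -53 + 116 = 63)
-321053/m(-458 - E(-10, -8)) = -321053/63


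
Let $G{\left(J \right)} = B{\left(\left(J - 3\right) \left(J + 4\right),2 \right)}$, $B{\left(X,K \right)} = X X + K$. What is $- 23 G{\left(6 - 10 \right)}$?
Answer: $-46$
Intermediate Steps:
$B{\left(X,K \right)} = K + X^{2}$ ($B{\left(X,K \right)} = X^{2} + K = K + X^{2}$)
$G{\left(J \right)} = 2 + \left(-3 + J\right)^{2} \left(4 + J\right)^{2}$ ($G{\left(J \right)} = 2 + \left(\left(J - 3\right) \left(J + 4\right)\right)^{2} = 2 + \left(\left(-3 + J\right) \left(4 + J\right)\right)^{2} = 2 + \left(-3 + J\right)^{2} \left(4 + J\right)^{2}$)
$- 23 G{\left(6 - 10 \right)} = - 23 \left(2 + \left(-12 + \left(6 - 10\right) + \left(6 - 10\right)^{2}\right)^{2}\right) = - 23 \left(2 + \left(-12 - 4 + \left(-4\right)^{2}\right)^{2}\right) = - 23 \left(2 + \left(-12 - 4 + 16\right)^{2}\right) = - 23 \left(2 + 0^{2}\right) = - 23 \left(2 + 0\right) = \left(-23\right) 2 = -46$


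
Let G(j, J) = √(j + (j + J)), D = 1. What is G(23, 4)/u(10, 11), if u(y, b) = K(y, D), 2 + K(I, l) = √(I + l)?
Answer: 5*√22/7 + 10*√2/7 ≈ 5.3706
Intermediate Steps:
K(I, l) = -2 + √(I + l)
u(y, b) = -2 + √(1 + y) (u(y, b) = -2 + √(y + 1) = -2 + √(1 + y))
G(j, J) = √(J + 2*j) (G(j, J) = √(j + (J + j)) = √(J + 2*j))
G(23, 4)/u(10, 11) = √(4 + 2*23)/(-2 + √(1 + 10)) = √(4 + 46)/(-2 + √11) = √50/(-2 + √11) = (5*√2)/(-2 + √11) = 5*√2/(-2 + √11)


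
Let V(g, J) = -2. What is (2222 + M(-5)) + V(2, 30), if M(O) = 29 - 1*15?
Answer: 2234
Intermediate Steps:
M(O) = 14 (M(O) = 29 - 15 = 14)
(2222 + M(-5)) + V(2, 30) = (2222 + 14) - 2 = 2236 - 2 = 2234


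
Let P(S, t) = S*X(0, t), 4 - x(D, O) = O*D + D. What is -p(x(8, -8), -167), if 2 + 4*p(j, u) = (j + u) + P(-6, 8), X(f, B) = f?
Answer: 109/4 ≈ 27.250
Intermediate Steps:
x(D, O) = 4 - D - D*O (x(D, O) = 4 - (O*D + D) = 4 - (D*O + D) = 4 - (D + D*O) = 4 + (-D - D*O) = 4 - D - D*O)
P(S, t) = 0 (P(S, t) = S*0 = 0)
p(j, u) = -1/2 + j/4 + u/4 (p(j, u) = -1/2 + ((j + u) + 0)/4 = -1/2 + (j + u)/4 = -1/2 + (j/4 + u/4) = -1/2 + j/4 + u/4)
-p(x(8, -8), -167) = -(-1/2 + (4 - 1*8 - 1*8*(-8))/4 + (1/4)*(-167)) = -(-1/2 + (4 - 8 + 64)/4 - 167/4) = -(-1/2 + (1/4)*60 - 167/4) = -(-1/2 + 15 - 167/4) = -1*(-109/4) = 109/4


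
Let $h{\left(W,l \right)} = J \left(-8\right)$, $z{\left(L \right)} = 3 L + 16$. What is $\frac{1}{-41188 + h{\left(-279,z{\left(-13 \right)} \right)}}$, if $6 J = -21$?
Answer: $- \frac{1}{41160} \approx -2.4295 \cdot 10^{-5}$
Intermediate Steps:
$J = - \frac{7}{2}$ ($J = \frac{1}{6} \left(-21\right) = - \frac{7}{2} \approx -3.5$)
$z{\left(L \right)} = 16 + 3 L$
$h{\left(W,l \right)} = 28$ ($h{\left(W,l \right)} = \left(- \frac{7}{2}\right) \left(-8\right) = 28$)
$\frac{1}{-41188 + h{\left(-279,z{\left(-13 \right)} \right)}} = \frac{1}{-41188 + 28} = \frac{1}{-41160} = - \frac{1}{41160}$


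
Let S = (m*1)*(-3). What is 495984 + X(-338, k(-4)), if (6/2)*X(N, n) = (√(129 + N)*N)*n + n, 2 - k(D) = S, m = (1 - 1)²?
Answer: 1487954/3 - 676*I*√209/3 ≈ 4.9598e+5 - 3257.6*I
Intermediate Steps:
m = 0 (m = 0² = 0)
S = 0 (S = (0*1)*(-3) = 0*(-3) = 0)
k(D) = 2 (k(D) = 2 - 1*0 = 2 + 0 = 2)
X(N, n) = n/3 + N*n*√(129 + N)/3 (X(N, n) = ((√(129 + N)*N)*n + n)/3 = ((N*√(129 + N))*n + n)/3 = (N*n*√(129 + N) + n)/3 = (n + N*n*√(129 + N))/3 = n/3 + N*n*√(129 + N)/3)
495984 + X(-338, k(-4)) = 495984 + (⅓)*2*(1 - 338*√(129 - 338)) = 495984 + (⅓)*2*(1 - 338*I*√209) = 495984 + (⅔ - 676*I*√209/3) = 1487954/3 - 676*I*√209/3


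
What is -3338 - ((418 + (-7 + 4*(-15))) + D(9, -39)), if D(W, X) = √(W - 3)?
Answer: -3689 - √6 ≈ -3691.4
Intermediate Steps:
D(W, X) = √(-3 + W)
-3338 - ((418 + (-7 + 4*(-15))) + D(9, -39)) = -3338 - ((418 + (-7 + 4*(-15))) + √(-3 + 9)) = -3338 - ((418 + (-7 - 60)) + √6) = -3338 - ((418 - 67) + √6) = -3338 - (351 + √6) = -3338 + (-351 - √6) = -3689 - √6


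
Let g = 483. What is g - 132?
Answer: 351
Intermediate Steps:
g - 132 = 483 - 132 = 351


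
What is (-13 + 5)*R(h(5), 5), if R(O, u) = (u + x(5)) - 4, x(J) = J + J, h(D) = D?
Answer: -88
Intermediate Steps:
x(J) = 2*J
R(O, u) = 6 + u (R(O, u) = (u + 2*5) - 4 = (u + 10) - 4 = (10 + u) - 4 = 6 + u)
(-13 + 5)*R(h(5), 5) = (-13 + 5)*(6 + 5) = -8*11 = -88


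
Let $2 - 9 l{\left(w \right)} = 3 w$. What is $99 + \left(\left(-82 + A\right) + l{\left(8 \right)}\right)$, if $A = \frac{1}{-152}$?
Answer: $\frac{19903}{1368} \approx 14.549$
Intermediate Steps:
$l{\left(w \right)} = \frac{2}{9} - \frac{w}{3}$ ($l{\left(w \right)} = \frac{2}{9} - \frac{3 w}{9} = \frac{2}{9} - \frac{w}{3}$)
$A = - \frac{1}{152} \approx -0.0065789$
$99 + \left(\left(-82 + A\right) + l{\left(8 \right)}\right) = 99 + \left(\left(-82 - \frac{1}{152}\right) + \left(\frac{2}{9} - \frac{8}{3}\right)\right) = 99 + \left(- \frac{12465}{152} + \left(\frac{2}{9} - \frac{8}{3}\right)\right) = 99 - \frac{115529}{1368} = \frac{19903}{1368}$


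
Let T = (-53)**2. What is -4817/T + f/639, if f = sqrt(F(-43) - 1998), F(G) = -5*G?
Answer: -4817/2809 + I*sqrt(1783)/639 ≈ -1.7148 + 0.066081*I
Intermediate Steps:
f = I*sqrt(1783) (f = sqrt(-5*(-43) - 1998) = sqrt(215 - 1998) = sqrt(-1783) = I*sqrt(1783) ≈ 42.226*I)
T = 2809
-4817/T + f/639 = -4817/2809 + (I*sqrt(1783))/639 = -4817*1/2809 + (I*sqrt(1783))*(1/639) = -4817/2809 + I*sqrt(1783)/639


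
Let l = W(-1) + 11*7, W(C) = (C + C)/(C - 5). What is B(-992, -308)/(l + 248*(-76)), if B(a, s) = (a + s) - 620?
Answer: 720/7039 ≈ 0.10229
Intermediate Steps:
W(C) = 2*C/(-5 + C) (W(C) = (2*C)/(-5 + C) = 2*C/(-5 + C))
l = 232/3 (l = 2*(-1)/(-5 - 1) + 11*7 = 2*(-1)/(-6) + 77 = 2*(-1)*(-⅙) + 77 = ⅓ + 77 = 232/3 ≈ 77.333)
B(a, s) = -620 + a + s
B(-992, -308)/(l + 248*(-76)) = (-620 - 992 - 308)/(232/3 + 248*(-76)) = -1920/(232/3 - 18848) = -1920/(-56312/3) = -1920*(-3/56312) = 720/7039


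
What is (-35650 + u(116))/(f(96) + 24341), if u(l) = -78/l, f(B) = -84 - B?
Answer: -2067739/1401338 ≈ -1.4755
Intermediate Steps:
(-35650 + u(116))/(f(96) + 24341) = (-35650 - 78/116)/((-84 - 1*96) + 24341) = (-35650 - 78*1/116)/((-84 - 96) + 24341) = (-35650 - 39/58)/(-180 + 24341) = -2067739/58/24161 = -2067739/58*1/24161 = -2067739/1401338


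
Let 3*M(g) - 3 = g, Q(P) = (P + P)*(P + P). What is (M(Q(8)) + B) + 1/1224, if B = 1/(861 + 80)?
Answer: 99439517/1151784 ≈ 86.335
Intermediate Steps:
Q(P) = 4*P² (Q(P) = (2*P)*(2*P) = 4*P²)
M(g) = 1 + g/3
B = 1/941 ≈ 0.0010627
(M(Q(8)) + B) + 1/1224 = ((1 + (4*8²)/3) + 1/941) + 1/1224 = ((1 + (4*64)/3) + 1/941) + 1/1224 = ((1 + (⅓)*256) + 1/941) + 1/1224 = ((1 + 256/3) + 1/941) + 1/1224 = (259/3 + 1/941) + 1/1224 = 243722/2823 + 1/1224 = 99439517/1151784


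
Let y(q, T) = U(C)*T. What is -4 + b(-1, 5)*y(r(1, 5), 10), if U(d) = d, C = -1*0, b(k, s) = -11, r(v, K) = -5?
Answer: -4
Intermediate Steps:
C = 0
y(q, T) = 0 (y(q, T) = 0*T = 0)
-4 + b(-1, 5)*y(r(1, 5), 10) = -4 - 11*0 = -4 + 0 = -4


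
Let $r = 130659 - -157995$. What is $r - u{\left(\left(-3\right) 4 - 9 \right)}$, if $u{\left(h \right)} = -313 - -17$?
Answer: $288950$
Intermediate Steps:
$u{\left(h \right)} = -296$ ($u{\left(h \right)} = -313 + 17 = -296$)
$r = 288654$ ($r = 130659 + 157995 = 288654$)
$r - u{\left(\left(-3\right) 4 - 9 \right)} = 288654 - -296 = 288654 + 296 = 288950$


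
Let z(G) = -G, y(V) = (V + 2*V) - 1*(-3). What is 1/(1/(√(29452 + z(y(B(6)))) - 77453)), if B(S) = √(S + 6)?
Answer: -77453 + √(29449 - 6*√3) ≈ -77281.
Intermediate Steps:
B(S) = √(6 + S)
y(V) = 3 + 3*V (y(V) = 3*V + 3 = 3 + 3*V)
1/(1/(√(29452 + z(y(B(6)))) - 77453)) = 1/(1/(√(29452 - (3 + 3*√(6 + 6))) - 77453)) = 1/(1/(√(29452 - (3 + 3*√12)) - 77453)) = 1/(1/(√(29452 - (3 + 3*(2*√3))) - 77453)) = 1/(1/(√(29452 - (3 + 6*√3)) - 77453)) = 1/(1/(√(29452 + (-3 - 6*√3)) - 77453)) = 1/(1/(√(29449 - 6*√3) - 77453)) = 1/(1/(-77453 + √(29449 - 6*√3))) = -77453 + √(29449 - 6*√3)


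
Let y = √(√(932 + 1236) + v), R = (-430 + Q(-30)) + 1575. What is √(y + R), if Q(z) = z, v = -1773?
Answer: √(1115 + I*√(1773 - 2*√542)) ≈ 33.397 + 0.6221*I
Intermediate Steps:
R = 1115 (R = (-430 - 30) + 1575 = -460 + 1575 = 1115)
y = √(-1773 + 2*√542) (y = √(√(932 + 1236) - 1773) = √(√2168 - 1773) = √(2*√542 - 1773) = √(-1773 + 2*√542) ≈ 41.55*I)
√(y + R) = √(√(-1773 + 2*√542) + 1115) = √(1115 + √(-1773 + 2*√542))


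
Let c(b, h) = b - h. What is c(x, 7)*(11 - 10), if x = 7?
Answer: 0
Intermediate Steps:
c(x, 7)*(11 - 10) = (7 - 1*7)*(11 - 10) = (7 - 7)*1 = 0*1 = 0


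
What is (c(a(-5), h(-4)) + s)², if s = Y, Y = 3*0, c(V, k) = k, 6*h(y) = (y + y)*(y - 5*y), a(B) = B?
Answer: 4096/9 ≈ 455.11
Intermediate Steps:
h(y) = -4*y²/3 (h(y) = ((y + y)*(y - 5*y))/6 = ((2*y)*(-4*y))/6 = (-8*y²)/6 = -4*y²/3)
Y = 0
s = 0
(c(a(-5), h(-4)) + s)² = (-4/3*(-4)² + 0)² = (-4/3*16 + 0)² = (-64/3 + 0)² = (-64/3)² = 4096/9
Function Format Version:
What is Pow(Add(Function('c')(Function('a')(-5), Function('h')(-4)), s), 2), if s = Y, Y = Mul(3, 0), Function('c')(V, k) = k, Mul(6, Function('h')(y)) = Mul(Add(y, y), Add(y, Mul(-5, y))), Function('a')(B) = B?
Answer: Rational(4096, 9) ≈ 455.11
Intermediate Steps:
Function('h')(y) = Mul(Rational(-4, 3), Pow(y, 2)) (Function('h')(y) = Mul(Rational(1, 6), Mul(Add(y, y), Add(y, Mul(-5, y)))) = Mul(Rational(1, 6), Mul(Mul(2, y), Mul(-4, y))) = Mul(Rational(1, 6), Mul(-8, Pow(y, 2))) = Mul(Rational(-4, 3), Pow(y, 2)))
Y = 0
s = 0
Pow(Add(Function('c')(Function('a')(-5), Function('h')(-4)), s), 2) = Pow(Add(Mul(Rational(-4, 3), Pow(-4, 2)), 0), 2) = Pow(Add(Mul(Rational(-4, 3), 16), 0), 2) = Pow(Add(Rational(-64, 3), 0), 2) = Pow(Rational(-64, 3), 2) = Rational(4096, 9)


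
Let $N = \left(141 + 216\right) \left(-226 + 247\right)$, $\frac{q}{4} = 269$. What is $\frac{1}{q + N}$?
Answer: $\frac{1}{8573} \approx 0.00011665$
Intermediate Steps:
$q = 1076$ ($q = 4 \cdot 269 = 1076$)
$N = 7497$ ($N = 357 \cdot 21 = 7497$)
$\frac{1}{q + N} = \frac{1}{1076 + 7497} = \frac{1}{8573}$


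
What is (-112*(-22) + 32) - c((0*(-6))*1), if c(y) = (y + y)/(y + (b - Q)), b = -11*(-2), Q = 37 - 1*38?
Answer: 2496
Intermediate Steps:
Q = -1 (Q = 37 - 38 = -1)
b = 22
c(y) = 2*y/(23 + y) (c(y) = (y + y)/(y + (22 - 1*(-1))) = (2*y)/(y + (22 + 1)) = (2*y)/(y + 23) = (2*y)/(23 + y) = 2*y/(23 + y))
(-112*(-22) + 32) - c((0*(-6))*1) = (-112*(-22) + 32) - 2*(0*(-6))*1/(23 + (0*(-6))*1) = (2464 + 32) - 2*0*1/(23 + 0*1) = 2496 - 2*0/(23 + 0) = 2496 - 2*0/23 = 2496 - 1*0 = 2496 + 0 = 2496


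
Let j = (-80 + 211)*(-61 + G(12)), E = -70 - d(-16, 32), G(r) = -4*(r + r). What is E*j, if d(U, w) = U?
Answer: 1110618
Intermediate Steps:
G(r) = -8*r
E = -54 (E = -70 - 1*(-16) = -70 + 16 = -54)
j = -20567 (j = (-80 + 211)*(-61 - 8*12) = 131*(-61 - 96) = 131*(-157) = -20567)
E*j = -54*(-20567) = 1110618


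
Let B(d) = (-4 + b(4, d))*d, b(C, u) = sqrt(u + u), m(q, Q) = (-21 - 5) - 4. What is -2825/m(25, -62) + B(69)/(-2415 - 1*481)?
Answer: 204737/2172 - 69*sqrt(138)/2896 ≈ 93.982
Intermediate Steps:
m(q, Q) = -30 (m(q, Q) = -26 - 4 = -30)
b(C, u) = sqrt(2)*sqrt(u) (b(C, u) = sqrt(2*u) = sqrt(2)*sqrt(u))
B(d) = d*(-4 + sqrt(2)*sqrt(d)) (B(d) = (-4 + sqrt(2)*sqrt(d))*d = d*(-4 + sqrt(2)*sqrt(d)))
-2825/m(25, -62) + B(69)/(-2415 - 1*481) = -2825/(-30) + (69*(-4 + sqrt(2)*sqrt(69)))/(-2415 - 1*481) = -2825*(-1/30) + (69*(-4 + sqrt(138)))/(-2415 - 481) = 565/6 + (-276 + 69*sqrt(138))/(-2896) = 565/6 + (-276 + 69*sqrt(138))*(-1/2896) = 565/6 + (69/724 - 69*sqrt(138)/2896) = 204737/2172 - 69*sqrt(138)/2896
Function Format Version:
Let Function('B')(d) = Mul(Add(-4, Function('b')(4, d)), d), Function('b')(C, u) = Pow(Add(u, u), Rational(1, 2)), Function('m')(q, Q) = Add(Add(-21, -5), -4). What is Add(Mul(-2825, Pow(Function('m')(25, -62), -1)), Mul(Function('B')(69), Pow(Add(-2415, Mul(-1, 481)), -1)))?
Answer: Add(Rational(204737, 2172), Mul(Rational(-69, 2896), Pow(138, Rational(1, 2)))) ≈ 93.982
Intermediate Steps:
Function('m')(q, Q) = -30 (Function('m')(q, Q) = Add(-26, -4) = -30)
Function('b')(C, u) = Mul(Pow(2, Rational(1, 2)), Pow(u, Rational(1, 2))) (Function('b')(C, u) = Pow(Mul(2, u), Rational(1, 2)) = Mul(Pow(2, Rational(1, 2)), Pow(u, Rational(1, 2))))
Function('B')(d) = Mul(d, Add(-4, Mul(Pow(2, Rational(1, 2)), Pow(d, Rational(1, 2))))) (Function('B')(d) = Mul(Add(-4, Mul(Pow(2, Rational(1, 2)), Pow(d, Rational(1, 2)))), d) = Mul(d, Add(-4, Mul(Pow(2, Rational(1, 2)), Pow(d, Rational(1, 2))))))
Add(Mul(-2825, Pow(Function('m')(25, -62), -1)), Mul(Function('B')(69), Pow(Add(-2415, Mul(-1, 481)), -1))) = Add(Mul(-2825, Pow(-30, -1)), Mul(Mul(69, Add(-4, Mul(Pow(2, Rational(1, 2)), Pow(69, Rational(1, 2))))), Pow(Add(-2415, Mul(-1, 481)), -1))) = Add(Mul(-2825, Rational(-1, 30)), Mul(Mul(69, Add(-4, Pow(138, Rational(1, 2)))), Pow(Add(-2415, -481), -1))) = Add(Rational(565, 6), Mul(Add(-276, Mul(69, Pow(138, Rational(1, 2)))), Pow(-2896, -1))) = Add(Rational(565, 6), Mul(Add(-276, Mul(69, Pow(138, Rational(1, 2)))), Rational(-1, 2896))) = Add(Rational(565, 6), Add(Rational(69, 724), Mul(Rational(-69, 2896), Pow(138, Rational(1, 2))))) = Add(Rational(204737, 2172), Mul(Rational(-69, 2896), Pow(138, Rational(1, 2))))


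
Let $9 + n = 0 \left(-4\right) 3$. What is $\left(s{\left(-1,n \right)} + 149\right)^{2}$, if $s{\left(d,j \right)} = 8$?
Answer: $24649$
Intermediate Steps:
$n = -9$ ($n = -9 + 0 \left(-4\right) 3 = -9 + 0 \cdot 3 = -9 + 0 = -9$)
$\left(s{\left(-1,n \right)} + 149\right)^{2} = \left(8 + 149\right)^{2} = 157^{2} = 24649$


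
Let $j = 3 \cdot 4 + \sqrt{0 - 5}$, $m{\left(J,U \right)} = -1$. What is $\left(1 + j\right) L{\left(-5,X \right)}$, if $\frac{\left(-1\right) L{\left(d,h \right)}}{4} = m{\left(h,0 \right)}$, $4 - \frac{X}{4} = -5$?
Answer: $52 + 4 i \sqrt{5} \approx 52.0 + 8.9443 i$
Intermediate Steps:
$X = 36$ ($X = 16 - -20 = 16 + 20 = 36$)
$L{\left(d,h \right)} = 4$ ($L{\left(d,h \right)} = \left(-4\right) \left(-1\right) = 4$)
$j = 12 + i \sqrt{5}$ ($j = 12 + \sqrt{-5} = 12 + i \sqrt{5} \approx 12.0 + 2.2361 i$)
$\left(1 + j\right) L{\left(-5,X \right)} = \left(1 + \left(12 + i \sqrt{5}\right)\right) 4 = \left(13 + i \sqrt{5}\right) 4 = 52 + 4 i \sqrt{5}$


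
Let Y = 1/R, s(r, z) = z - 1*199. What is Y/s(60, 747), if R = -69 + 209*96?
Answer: 1/10957260 ≈ 9.1264e-8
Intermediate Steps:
s(r, z) = -199 + z (s(r, z) = z - 199 = -199 + z)
R = 19995 (R = -69 + 20064 = 19995)
Y = 1/19995 ≈ 5.0012e-5
Y/s(60, 747) = 1/(19995*(-199 + 747)) = (1/19995)/548 = (1/19995)*(1/548) = 1/10957260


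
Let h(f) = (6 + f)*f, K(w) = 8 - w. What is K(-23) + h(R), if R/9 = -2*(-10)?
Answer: 33511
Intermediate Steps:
R = 180 (R = 9*(-2*(-10)) = 9*20 = 180)
h(f) = f*(6 + f)
K(-23) + h(R) = (8 - 1*(-23)) + 180*(6 + 180) = (8 + 23) + 180*186 = 31 + 33480 = 33511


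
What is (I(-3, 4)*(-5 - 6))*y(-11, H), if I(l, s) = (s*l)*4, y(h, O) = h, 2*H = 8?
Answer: -5808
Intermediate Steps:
H = 4 (H = (½)*8 = 4)
I(l, s) = 4*l*s (I(l, s) = (l*s)*4 = 4*l*s)
(I(-3, 4)*(-5 - 6))*y(-11, H) = ((4*(-3)*4)*(-5 - 6))*(-11) = -48*(-11)*(-11) = 528*(-11) = -5808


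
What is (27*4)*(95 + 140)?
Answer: 25380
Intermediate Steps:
(27*4)*(95 + 140) = 108*235 = 25380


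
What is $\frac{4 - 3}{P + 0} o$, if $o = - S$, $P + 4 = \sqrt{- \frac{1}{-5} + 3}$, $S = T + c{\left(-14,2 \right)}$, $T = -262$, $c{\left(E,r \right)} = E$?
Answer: $- \frac{345}{4} - \frac{69 \sqrt{5}}{4} \approx -124.82$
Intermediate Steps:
$S = -276$ ($S = -262 - 14 = -276$)
$P = -4 + \frac{4 \sqrt{5}}{5}$ ($P = -4 + \sqrt{- \frac{1}{-5} + 3} = -4 + \sqrt{\left(-1\right) \left(- \frac{1}{5}\right) + 3} = -4 + \sqrt{\frac{1}{5} + 3} = -4 + \sqrt{\frac{16}{5}} = -4 + \frac{4 \sqrt{5}}{5} \approx -2.2111$)
$o = 276$ ($o = \left(-1\right) \left(-276\right) = 276$)
$\frac{4 - 3}{P + 0} o = \frac{4 - 3}{\left(-4 + \frac{4 \sqrt{5}}{5}\right) + 0} \cdot 276 = 1 \frac{1}{-4 + \frac{4 \sqrt{5}}{5}} \cdot 276 = \frac{1}{-4 + \frac{4 \sqrt{5}}{5}} \cdot 276 = \frac{276}{-4 + \frac{4 \sqrt{5}}{5}}$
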